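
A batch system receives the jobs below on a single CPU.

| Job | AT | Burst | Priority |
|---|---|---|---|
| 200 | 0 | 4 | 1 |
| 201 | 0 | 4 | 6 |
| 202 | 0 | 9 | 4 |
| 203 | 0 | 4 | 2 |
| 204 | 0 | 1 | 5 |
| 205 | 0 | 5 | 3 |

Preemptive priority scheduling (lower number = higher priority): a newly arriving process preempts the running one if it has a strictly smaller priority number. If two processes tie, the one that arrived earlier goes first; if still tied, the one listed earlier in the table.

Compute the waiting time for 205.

8

Schedule: | 200 0-4 | 203 4-8 | 205 8-13 | 202 13-22 | 204 22-23 | 201 23-27 |
Completion: 200=4  201=27  202=22  203=8  204=23  205=13
Waiting(205) = turnaround − burst = 13 − 5 = 8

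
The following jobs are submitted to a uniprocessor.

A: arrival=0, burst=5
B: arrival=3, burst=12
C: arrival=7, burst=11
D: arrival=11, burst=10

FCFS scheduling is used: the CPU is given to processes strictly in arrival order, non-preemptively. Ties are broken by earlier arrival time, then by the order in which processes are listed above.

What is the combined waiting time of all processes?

29

Timeline: | A 0-5 | B 5-17 | C 17-28 | D 28-38 |
Completion: A=5  B=17  C=28  D=38
Waiting = turnaround − burst: A=0, B=2, C=10, D=17
Total waiting = 0 + 2 + 10 + 17 = 29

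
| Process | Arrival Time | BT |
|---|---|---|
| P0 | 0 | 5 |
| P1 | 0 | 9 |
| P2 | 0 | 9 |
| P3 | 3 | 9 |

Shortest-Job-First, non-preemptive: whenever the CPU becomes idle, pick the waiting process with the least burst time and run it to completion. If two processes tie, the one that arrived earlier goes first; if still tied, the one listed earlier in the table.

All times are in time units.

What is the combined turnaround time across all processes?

71

Schedule: | P0 0-5 | P1 5-14 | P2 14-23 | P3 23-32 |
Completion: P0=5  P1=14  P2=23  P3=32
Turnaround = completion − arrival: P0=5, P1=14, P2=23, P3=29
Total turnaround = 5 + 14 + 23 + 29 = 71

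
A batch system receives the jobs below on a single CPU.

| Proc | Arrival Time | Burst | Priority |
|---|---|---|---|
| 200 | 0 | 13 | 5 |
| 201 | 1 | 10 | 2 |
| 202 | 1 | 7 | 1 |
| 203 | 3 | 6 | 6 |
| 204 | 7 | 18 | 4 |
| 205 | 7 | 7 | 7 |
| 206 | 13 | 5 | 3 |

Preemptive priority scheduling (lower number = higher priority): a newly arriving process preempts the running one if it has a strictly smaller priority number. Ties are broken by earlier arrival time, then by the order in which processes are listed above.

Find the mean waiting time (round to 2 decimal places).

24.29

Schedule: | 200 0-1 | 202 1-8 | 201 8-18 | 206 18-23 | 204 23-41 | 200 41-53 | 203 53-59 | 205 59-66 |
Completion: 200=53  201=18  202=8  203=59  204=41  205=66  206=23
Turnaround (C−A): 200=53  201=17  202=7  203=56  204=34  205=59  206=10
Waiting times: 200=40, 201=7, 202=0, 203=50, 204=16, 205=52, 206=5
Average waiting = (40+7+0+50+16+52+5) / 7 = 170/7 = 24.29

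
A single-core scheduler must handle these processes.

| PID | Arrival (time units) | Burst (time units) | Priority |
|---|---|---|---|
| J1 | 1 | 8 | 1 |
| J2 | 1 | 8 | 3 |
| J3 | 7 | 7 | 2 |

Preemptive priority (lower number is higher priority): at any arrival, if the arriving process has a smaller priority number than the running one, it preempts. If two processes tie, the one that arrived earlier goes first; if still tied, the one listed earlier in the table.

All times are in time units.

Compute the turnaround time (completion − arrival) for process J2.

23

Gantt: | idle 0-1 | J1 1-9 | J3 9-16 | J2 16-24 |
Completion: J1=9  J2=24  J3=16
Turnaround (C−A): J1=8  J2=23  J3=9
Turnaround(J2) = completion − arrival = 24 − 1 = 23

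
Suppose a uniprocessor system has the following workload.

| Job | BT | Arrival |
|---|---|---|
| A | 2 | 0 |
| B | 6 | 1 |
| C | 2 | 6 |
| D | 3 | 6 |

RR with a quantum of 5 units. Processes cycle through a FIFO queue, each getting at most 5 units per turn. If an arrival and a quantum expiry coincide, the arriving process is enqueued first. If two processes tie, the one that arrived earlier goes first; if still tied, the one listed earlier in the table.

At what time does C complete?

Gantt: | A 0-2 | B 2-7 | C 7-9 | D 9-12 | B 12-13 |
Completion: A=2  B=13  C=9  D=12

9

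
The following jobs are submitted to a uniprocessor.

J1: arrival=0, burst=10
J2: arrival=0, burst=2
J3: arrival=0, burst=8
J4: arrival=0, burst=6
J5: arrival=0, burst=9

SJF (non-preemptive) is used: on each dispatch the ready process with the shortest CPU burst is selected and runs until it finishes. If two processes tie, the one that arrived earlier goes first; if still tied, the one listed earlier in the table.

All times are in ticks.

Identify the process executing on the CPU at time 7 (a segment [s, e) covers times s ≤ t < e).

Timeline: | J2 0-2 | J4 2-8 | J3 8-16 | J5 16-25 | J1 25-35 |
Completion: J1=35  J2=2  J3=16  J4=8  J5=25

J4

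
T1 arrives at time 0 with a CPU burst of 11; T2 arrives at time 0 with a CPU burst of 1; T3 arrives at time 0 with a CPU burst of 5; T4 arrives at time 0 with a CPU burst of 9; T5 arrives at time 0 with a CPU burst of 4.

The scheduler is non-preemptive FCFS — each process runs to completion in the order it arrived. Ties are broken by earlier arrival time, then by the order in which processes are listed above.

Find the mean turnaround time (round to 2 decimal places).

Timeline: | T1 0-11 | T2 11-12 | T3 12-17 | T4 17-26 | T5 26-30 |
Completion: T1=11  T2=12  T3=17  T4=26  T5=30
Turnaround times: T1=11, T2=12, T3=17, T4=26, T5=30
Average turnaround = (11+12+17+26+30) / 5 = 96/5 = 19.20

19.20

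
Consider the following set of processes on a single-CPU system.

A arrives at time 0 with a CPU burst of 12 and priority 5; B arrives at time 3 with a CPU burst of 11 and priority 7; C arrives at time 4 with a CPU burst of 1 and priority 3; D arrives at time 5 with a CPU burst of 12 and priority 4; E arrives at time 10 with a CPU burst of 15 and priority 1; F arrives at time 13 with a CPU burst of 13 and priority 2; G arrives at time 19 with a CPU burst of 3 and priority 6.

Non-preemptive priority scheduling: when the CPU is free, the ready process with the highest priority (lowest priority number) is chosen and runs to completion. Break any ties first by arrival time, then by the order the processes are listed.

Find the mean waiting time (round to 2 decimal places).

Schedule: | A 0-12 | E 12-27 | F 27-40 | C 40-41 | D 41-53 | G 53-56 | B 56-67 |
Completion: A=12  B=67  C=41  D=53  E=27  F=40  G=56
Turnaround (C−A): A=12  B=64  C=37  D=48  E=17  F=27  G=37
Waiting times: A=0, B=53, C=36, D=36, E=2, F=14, G=34
Average waiting = (0+53+36+36+2+14+34) / 7 = 175/7 = 25.00

25.00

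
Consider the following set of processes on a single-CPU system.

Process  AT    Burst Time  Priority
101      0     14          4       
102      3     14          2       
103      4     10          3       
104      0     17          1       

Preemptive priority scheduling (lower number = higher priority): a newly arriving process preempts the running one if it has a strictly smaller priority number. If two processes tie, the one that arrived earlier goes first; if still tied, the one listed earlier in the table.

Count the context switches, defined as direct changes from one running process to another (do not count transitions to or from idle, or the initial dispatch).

3

Timeline: | 104 0-17 | 102 17-31 | 103 31-41 | 101 41-55 |
Completion: 101=55  102=31  103=41  104=17
Turnaround (C−A): 101=55  102=28  103=37  104=17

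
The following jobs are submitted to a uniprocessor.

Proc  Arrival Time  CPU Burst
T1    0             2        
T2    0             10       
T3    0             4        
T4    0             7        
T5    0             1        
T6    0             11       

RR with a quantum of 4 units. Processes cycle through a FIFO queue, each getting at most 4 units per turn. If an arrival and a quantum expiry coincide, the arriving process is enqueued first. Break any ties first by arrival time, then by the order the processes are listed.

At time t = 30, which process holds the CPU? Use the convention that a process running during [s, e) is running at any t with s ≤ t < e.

Schedule: | T1 0-2 | T2 2-6 | T3 6-10 | T4 10-14 | T5 14-15 | T6 15-19 | T2 19-23 | T4 23-26 | T6 26-30 | T2 30-32 | T6 32-35 |
Completion: T1=2  T2=32  T3=10  T4=26  T5=15  T6=35
Turnaround (C−A): T1=2  T2=32  T3=10  T4=26  T5=15  T6=35

T2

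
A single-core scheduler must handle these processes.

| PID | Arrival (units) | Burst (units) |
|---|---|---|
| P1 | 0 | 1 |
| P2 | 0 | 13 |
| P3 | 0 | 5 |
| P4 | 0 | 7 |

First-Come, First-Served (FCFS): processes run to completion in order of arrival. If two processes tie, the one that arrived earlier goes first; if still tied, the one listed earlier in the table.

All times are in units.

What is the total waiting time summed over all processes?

34

Gantt: | P1 0-1 | P2 1-14 | P3 14-19 | P4 19-26 |
Completion: P1=1  P2=14  P3=19  P4=26
Turnaround (C−A): P1=1  P2=14  P3=19  P4=26
Waiting = turnaround − burst: P1=0, P2=1, P3=14, P4=19
Total waiting = 0 + 1 + 14 + 19 = 34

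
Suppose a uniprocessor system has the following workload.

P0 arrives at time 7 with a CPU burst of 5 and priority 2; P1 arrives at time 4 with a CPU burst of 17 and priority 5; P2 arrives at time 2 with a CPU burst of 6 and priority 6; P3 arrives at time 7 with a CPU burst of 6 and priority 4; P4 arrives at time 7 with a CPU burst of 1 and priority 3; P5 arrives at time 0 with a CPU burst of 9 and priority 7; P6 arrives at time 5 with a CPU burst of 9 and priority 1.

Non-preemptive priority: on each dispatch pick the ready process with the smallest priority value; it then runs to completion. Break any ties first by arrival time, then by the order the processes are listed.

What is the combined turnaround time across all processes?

172

Gantt: | P5 0-9 | P6 9-18 | P0 18-23 | P4 23-24 | P3 24-30 | P1 30-47 | P2 47-53 |
Completion: P0=23  P1=47  P2=53  P3=30  P4=24  P5=9  P6=18
Turnaround = completion − arrival: P0=16, P1=43, P2=51, P3=23, P4=17, P5=9, P6=13
Total turnaround = 16 + 43 + 51 + 23 + 17 + 9 + 13 = 172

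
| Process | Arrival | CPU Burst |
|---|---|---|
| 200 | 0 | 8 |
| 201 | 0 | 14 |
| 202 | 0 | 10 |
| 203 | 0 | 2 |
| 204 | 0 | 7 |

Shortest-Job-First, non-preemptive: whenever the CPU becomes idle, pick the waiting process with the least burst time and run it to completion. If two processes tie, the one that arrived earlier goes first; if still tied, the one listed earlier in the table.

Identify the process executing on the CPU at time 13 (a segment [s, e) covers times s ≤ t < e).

Timeline: | 203 0-2 | 204 2-9 | 200 9-17 | 202 17-27 | 201 27-41 |
Completion: 200=17  201=41  202=27  203=2  204=9
Turnaround (C−A): 200=17  201=41  202=27  203=2  204=9

200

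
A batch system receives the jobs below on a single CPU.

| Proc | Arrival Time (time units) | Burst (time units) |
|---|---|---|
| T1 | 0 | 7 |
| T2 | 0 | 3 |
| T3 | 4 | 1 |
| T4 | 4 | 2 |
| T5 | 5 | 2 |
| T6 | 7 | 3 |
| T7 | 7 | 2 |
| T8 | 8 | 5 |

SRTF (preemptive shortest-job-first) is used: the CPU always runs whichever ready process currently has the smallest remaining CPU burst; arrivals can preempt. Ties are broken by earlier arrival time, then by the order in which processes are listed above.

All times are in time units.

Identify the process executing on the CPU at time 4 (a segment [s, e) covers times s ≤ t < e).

T3

Gantt: | T2 0-3 | T1 3-4 | T3 4-5 | T4 5-7 | T5 7-9 | T7 9-11 | T6 11-14 | T8 14-19 | T1 19-25 |
Completion: T1=25  T2=3  T3=5  T4=7  T5=9  T6=14  T7=11  T8=19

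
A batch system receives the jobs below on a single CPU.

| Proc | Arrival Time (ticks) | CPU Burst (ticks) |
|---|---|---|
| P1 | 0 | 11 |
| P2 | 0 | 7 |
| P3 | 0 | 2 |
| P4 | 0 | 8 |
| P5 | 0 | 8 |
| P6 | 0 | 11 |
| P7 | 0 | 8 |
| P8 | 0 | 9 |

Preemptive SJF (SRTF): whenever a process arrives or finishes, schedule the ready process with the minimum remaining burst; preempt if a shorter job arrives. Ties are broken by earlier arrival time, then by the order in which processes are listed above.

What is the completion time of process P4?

Schedule: | P3 0-2 | P2 2-9 | P4 9-17 | P5 17-25 | P7 25-33 | P8 33-42 | P1 42-53 | P6 53-64 |
Completion: P1=53  P2=9  P3=2  P4=17  P5=25  P6=64  P7=33  P8=42

17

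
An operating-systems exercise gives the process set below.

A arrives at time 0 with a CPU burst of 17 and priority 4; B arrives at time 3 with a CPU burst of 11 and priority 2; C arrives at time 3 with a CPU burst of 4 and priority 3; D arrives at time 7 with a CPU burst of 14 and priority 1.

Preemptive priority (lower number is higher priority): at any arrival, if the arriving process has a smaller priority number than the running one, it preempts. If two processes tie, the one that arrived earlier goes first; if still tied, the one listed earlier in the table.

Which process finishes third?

C

Schedule: | A 0-3 | B 3-7 | D 7-21 | B 21-28 | C 28-32 | A 32-46 |
Completion: A=46  B=28  C=32  D=21
Finish order: D → B → C → A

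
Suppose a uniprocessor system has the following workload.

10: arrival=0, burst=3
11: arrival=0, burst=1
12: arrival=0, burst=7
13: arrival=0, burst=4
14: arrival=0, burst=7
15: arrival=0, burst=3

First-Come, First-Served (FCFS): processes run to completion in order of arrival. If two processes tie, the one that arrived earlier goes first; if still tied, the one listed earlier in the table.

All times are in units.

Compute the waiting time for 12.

Timeline: | 10 0-3 | 11 3-4 | 12 4-11 | 13 11-15 | 14 15-22 | 15 22-25 |
Completion: 10=3  11=4  12=11  13=15  14=22  15=25
Waiting(12) = turnaround − burst = 11 − 7 = 4

4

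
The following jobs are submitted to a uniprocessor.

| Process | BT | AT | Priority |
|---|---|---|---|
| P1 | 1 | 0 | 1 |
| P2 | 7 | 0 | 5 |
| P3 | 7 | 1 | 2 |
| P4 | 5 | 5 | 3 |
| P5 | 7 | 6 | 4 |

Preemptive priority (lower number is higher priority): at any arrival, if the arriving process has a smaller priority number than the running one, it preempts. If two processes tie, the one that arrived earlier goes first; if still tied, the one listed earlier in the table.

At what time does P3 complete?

8

Schedule: | P1 0-1 | P3 1-8 | P4 8-13 | P5 13-20 | P2 20-27 |
Completion: P1=1  P2=27  P3=8  P4=13  P5=20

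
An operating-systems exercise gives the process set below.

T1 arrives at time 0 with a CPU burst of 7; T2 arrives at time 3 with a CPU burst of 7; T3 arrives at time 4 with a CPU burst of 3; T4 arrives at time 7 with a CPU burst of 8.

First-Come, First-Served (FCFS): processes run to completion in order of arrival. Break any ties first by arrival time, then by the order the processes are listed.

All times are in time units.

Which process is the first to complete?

T1

Schedule: | T1 0-7 | T2 7-14 | T3 14-17 | T4 17-25 |
Completion: T1=7  T2=14  T3=17  T4=25
Turnaround (C−A): T1=7  T2=11  T3=13  T4=18
Finish order: T1 → T2 → T3 → T4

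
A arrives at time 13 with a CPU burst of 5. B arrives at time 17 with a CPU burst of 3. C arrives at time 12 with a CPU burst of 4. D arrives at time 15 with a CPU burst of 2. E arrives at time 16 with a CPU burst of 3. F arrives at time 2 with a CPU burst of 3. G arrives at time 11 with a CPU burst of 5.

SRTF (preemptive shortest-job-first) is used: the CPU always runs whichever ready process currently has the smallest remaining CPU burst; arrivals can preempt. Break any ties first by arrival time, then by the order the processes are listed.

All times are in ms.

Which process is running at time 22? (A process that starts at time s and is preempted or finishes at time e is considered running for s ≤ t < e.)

B

Schedule: | idle 0-2 | F 2-5 | idle 5-11 | G 11-16 | D 16-18 | E 18-21 | B 21-24 | C 24-28 | A 28-33 |
Completion: A=33  B=24  C=28  D=18  E=21  F=5  G=16
Turnaround (C−A): A=20  B=7  C=16  D=3  E=5  F=3  G=5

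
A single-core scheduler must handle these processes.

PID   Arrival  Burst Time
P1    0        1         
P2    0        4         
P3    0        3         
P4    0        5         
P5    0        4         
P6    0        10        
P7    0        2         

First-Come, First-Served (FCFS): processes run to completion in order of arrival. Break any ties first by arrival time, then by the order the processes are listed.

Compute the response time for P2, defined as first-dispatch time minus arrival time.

1

Timeline: | P1 0-1 | P2 1-5 | P3 5-8 | P4 8-13 | P5 13-17 | P6 17-27 | P7 27-29 |
Completion: P1=1  P2=5  P3=8  P4=13  P5=17  P6=27  P7=29
Response(P2) = first start − arrival = 1 − 0 = 1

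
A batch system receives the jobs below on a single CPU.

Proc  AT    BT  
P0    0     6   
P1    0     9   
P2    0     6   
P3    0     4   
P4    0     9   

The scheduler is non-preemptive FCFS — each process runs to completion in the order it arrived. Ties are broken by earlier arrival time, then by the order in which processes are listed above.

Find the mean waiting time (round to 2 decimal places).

13.40

Gantt: | P0 0-6 | P1 6-15 | P2 15-21 | P3 21-25 | P4 25-34 |
Completion: P0=6  P1=15  P2=21  P3=25  P4=34
Turnaround (C−A): P0=6  P1=15  P2=21  P3=25  P4=34
Waiting times: P0=0, P1=6, P2=15, P3=21, P4=25
Average waiting = (0+6+15+21+25) / 5 = 67/5 = 13.40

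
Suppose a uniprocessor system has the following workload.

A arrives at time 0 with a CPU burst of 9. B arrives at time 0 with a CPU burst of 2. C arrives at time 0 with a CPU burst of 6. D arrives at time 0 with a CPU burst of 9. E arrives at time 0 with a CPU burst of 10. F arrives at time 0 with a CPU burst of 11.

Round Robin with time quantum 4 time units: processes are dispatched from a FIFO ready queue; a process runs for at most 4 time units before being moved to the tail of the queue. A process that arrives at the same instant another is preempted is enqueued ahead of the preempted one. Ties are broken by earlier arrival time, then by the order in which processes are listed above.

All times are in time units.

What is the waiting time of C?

Gantt: | A 0-4 | B 4-6 | C 6-10 | D 10-14 | E 14-18 | F 18-22 | A 22-26 | C 26-28 | D 28-32 | E 32-36 | F 36-40 | A 40-41 | D 41-42 | E 42-44 | F 44-47 |
Completion: A=41  B=6  C=28  D=42  E=44  F=47
Turnaround (C−A): A=41  B=6  C=28  D=42  E=44  F=47
Waiting(C) = turnaround − burst = 28 − 6 = 22

22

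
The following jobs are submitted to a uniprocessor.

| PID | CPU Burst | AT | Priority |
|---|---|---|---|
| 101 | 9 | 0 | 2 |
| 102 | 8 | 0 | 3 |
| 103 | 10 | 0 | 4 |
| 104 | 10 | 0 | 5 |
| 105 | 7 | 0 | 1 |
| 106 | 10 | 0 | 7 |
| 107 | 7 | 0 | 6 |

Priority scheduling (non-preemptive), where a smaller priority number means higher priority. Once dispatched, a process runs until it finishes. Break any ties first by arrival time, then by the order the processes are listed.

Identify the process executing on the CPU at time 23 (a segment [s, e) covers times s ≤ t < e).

102

Gantt: | 105 0-7 | 101 7-16 | 102 16-24 | 103 24-34 | 104 34-44 | 107 44-51 | 106 51-61 |
Completion: 101=16  102=24  103=34  104=44  105=7  106=61  107=51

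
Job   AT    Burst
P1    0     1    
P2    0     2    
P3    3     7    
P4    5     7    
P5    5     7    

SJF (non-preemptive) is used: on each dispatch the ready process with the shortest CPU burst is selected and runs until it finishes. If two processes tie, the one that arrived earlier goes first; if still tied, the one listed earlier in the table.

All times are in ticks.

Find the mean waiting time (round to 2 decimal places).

Gantt: | P1 0-1 | P2 1-3 | P3 3-10 | P4 10-17 | P5 17-24 |
Completion: P1=1  P2=3  P3=10  P4=17  P5=24
Waiting times: P1=0, P2=1, P3=0, P4=5, P5=12
Average waiting = (0+1+0+5+12) / 5 = 18/5 = 3.60

3.60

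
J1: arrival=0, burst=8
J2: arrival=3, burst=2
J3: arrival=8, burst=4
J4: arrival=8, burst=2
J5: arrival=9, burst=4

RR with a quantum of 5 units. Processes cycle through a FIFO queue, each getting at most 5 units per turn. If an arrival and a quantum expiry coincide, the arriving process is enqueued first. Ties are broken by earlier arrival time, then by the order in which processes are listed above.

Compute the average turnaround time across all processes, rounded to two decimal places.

Timeline: | J1 0-5 | J2 5-7 | J1 7-10 | J3 10-14 | J4 14-16 | J5 16-20 |
Completion: J1=10  J2=7  J3=14  J4=16  J5=20
Turnaround (C−A): J1=10  J2=4  J3=6  J4=8  J5=11
Turnaround times: J1=10, J2=4, J3=6, J4=8, J5=11
Average turnaround = (10+4+6+8+11) / 5 = 39/5 = 7.80

7.80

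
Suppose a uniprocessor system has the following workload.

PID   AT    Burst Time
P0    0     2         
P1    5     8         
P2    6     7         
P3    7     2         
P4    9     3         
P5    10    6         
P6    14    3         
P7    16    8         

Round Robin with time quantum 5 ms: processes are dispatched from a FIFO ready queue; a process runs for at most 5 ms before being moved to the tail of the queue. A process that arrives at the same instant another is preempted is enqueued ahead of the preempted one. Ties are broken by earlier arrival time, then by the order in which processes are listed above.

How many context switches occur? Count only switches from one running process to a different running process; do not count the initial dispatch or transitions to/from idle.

Schedule: | P0 0-2 | idle 2-5 | P1 5-10 | P2 10-15 | P3 15-17 | P4 17-20 | P5 20-25 | P1 25-28 | P6 28-31 | P2 31-33 | P7 33-38 | P5 38-39 | P7 39-42 |
Completion: P0=2  P1=28  P2=33  P3=17  P4=20  P5=39  P6=31  P7=42
Turnaround (C−A): P0=2  P1=23  P2=27  P3=10  P4=11  P5=29  P6=17  P7=26

10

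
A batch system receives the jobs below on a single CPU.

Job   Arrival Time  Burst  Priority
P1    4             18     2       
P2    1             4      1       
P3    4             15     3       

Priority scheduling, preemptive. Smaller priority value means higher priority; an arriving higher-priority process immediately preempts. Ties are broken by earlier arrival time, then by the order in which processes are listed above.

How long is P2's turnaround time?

Timeline: | idle 0-1 | P2 1-5 | P1 5-23 | P3 23-38 |
Completion: P1=23  P2=5  P3=38
Turnaround(P2) = completion − arrival = 5 − 1 = 4

4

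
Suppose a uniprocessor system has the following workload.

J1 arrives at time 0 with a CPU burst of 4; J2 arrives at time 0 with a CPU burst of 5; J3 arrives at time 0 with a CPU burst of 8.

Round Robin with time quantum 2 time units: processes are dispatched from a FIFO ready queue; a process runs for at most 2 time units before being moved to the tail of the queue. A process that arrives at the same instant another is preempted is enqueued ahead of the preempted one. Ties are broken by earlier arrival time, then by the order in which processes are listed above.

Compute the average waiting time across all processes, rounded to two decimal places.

Timeline: | J1 0-2 | J2 2-4 | J3 4-6 | J1 6-8 | J2 8-10 | J3 10-12 | J2 12-13 | J3 13-17 |
Completion: J1=8  J2=13  J3=17
Waiting times: J1=4, J2=8, J3=9
Average waiting = (4+8+9) / 3 = 21/3 = 7.00

7.00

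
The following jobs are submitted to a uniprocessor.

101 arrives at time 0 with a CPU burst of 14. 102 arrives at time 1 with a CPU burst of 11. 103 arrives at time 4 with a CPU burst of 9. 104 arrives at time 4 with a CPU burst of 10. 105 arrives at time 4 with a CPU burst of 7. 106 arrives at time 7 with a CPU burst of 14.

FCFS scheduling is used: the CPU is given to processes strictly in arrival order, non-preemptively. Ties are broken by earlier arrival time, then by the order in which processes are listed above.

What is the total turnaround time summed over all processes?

Gantt: | 101 0-14 | 102 14-25 | 103 25-34 | 104 34-44 | 105 44-51 | 106 51-65 |
Completion: 101=14  102=25  103=34  104=44  105=51  106=65
Turnaround = completion − arrival: 101=14, 102=24, 103=30, 104=40, 105=47, 106=58
Total turnaround = 14 + 24 + 30 + 40 + 47 + 58 = 213

213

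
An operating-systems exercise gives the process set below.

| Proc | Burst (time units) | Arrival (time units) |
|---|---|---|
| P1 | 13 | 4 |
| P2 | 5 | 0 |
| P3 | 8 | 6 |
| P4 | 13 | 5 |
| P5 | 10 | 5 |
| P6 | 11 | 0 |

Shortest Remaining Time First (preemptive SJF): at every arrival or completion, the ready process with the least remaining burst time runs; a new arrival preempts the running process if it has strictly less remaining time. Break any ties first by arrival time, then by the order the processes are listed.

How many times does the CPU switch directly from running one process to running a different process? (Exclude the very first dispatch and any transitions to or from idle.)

6

Timeline: | P2 0-5 | P5 5-6 | P3 6-14 | P5 14-23 | P6 23-34 | P1 34-47 | P4 47-60 |
Completion: P1=47  P2=5  P3=14  P4=60  P5=23  P6=34
Turnaround (C−A): P1=43  P2=5  P3=8  P4=55  P5=18  P6=34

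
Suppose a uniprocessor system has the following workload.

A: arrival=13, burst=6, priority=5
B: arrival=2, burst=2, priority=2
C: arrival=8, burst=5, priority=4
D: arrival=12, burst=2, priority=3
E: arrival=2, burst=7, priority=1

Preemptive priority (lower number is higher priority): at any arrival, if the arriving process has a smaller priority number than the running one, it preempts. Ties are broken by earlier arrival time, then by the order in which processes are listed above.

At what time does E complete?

Schedule: | idle 0-2 | E 2-9 | B 9-11 | C 11-12 | D 12-14 | C 14-18 | A 18-24 |
Completion: A=24  B=11  C=18  D=14  E=9
Turnaround (C−A): A=11  B=9  C=10  D=2  E=7

9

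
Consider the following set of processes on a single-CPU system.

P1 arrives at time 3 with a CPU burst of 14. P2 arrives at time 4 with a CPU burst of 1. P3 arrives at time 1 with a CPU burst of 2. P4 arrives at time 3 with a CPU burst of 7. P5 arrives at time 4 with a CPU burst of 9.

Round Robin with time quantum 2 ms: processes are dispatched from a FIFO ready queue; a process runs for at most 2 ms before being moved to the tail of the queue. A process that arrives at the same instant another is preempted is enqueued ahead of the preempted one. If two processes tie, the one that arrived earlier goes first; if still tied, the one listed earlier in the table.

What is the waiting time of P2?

3

Schedule: | idle 0-1 | P3 1-3 | P1 3-5 | P4 5-7 | P2 7-8 | P5 8-10 | P1 10-12 | P4 12-14 | P5 14-16 | P1 16-18 | P4 18-20 | P5 20-22 | P1 22-24 | P4 24-25 | P5 25-27 | P1 27-29 | P5 29-30 | P1 30-34 |
Completion: P1=34  P2=8  P3=3  P4=25  P5=30
Waiting(P2) = turnaround − burst = 4 − 1 = 3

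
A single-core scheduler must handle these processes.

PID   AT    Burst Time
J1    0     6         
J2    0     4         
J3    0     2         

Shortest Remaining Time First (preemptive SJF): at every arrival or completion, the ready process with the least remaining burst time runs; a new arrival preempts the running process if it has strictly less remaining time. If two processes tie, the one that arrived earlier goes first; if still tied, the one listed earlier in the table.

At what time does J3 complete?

2

Timeline: | J3 0-2 | J2 2-6 | J1 6-12 |
Completion: J1=12  J2=6  J3=2
Turnaround (C−A): J1=12  J2=6  J3=2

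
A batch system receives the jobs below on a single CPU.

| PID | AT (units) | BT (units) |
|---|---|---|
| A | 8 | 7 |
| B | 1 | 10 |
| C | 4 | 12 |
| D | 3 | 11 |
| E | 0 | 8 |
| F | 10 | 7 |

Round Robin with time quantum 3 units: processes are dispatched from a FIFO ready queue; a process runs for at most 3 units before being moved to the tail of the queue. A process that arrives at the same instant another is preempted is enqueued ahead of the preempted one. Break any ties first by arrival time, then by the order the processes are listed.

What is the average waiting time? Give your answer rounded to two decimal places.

33.83

Gantt: | E 0-3 | B 3-6 | D 6-9 | E 9-12 | C 12-15 | B 15-18 | A 18-21 | D 21-24 | F 24-27 | E 27-29 | C 29-32 | B 32-35 | A 35-38 | D 38-41 | F 41-44 | C 44-47 | B 47-48 | A 48-49 | D 49-51 | F 51-52 | C 52-55 |
Completion: A=49  B=48  C=55  D=51  E=29  F=52
Waiting times: A=34, B=37, C=39, D=37, E=21, F=35
Average waiting = (34+37+39+37+21+35) / 6 = 203/6 = 33.83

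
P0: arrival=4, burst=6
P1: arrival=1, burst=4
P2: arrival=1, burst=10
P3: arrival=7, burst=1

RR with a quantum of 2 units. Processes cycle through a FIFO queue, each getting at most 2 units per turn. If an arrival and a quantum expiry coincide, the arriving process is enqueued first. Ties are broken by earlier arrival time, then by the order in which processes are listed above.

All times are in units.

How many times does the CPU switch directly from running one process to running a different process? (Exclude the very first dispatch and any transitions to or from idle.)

Gantt: | idle 0-1 | P1 1-3 | P2 3-5 | P1 5-7 | P0 7-9 | P2 9-11 | P3 11-12 | P0 12-14 | P2 14-16 | P0 16-18 | P2 18-22 |
Completion: P0=18  P1=7  P2=22  P3=12

9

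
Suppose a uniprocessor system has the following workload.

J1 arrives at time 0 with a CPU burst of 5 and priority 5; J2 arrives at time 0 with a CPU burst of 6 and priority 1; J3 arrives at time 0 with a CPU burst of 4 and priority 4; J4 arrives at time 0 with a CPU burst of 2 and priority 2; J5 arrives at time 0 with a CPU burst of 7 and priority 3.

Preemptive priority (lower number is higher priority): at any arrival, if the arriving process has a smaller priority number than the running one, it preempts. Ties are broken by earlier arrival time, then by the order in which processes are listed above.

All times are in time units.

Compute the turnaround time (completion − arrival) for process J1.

Timeline: | J2 0-6 | J4 6-8 | J5 8-15 | J3 15-19 | J1 19-24 |
Completion: J1=24  J2=6  J3=19  J4=8  J5=15
Turnaround (C−A): J1=24  J2=6  J3=19  J4=8  J5=15
Turnaround(J1) = completion − arrival = 24 − 0 = 24

24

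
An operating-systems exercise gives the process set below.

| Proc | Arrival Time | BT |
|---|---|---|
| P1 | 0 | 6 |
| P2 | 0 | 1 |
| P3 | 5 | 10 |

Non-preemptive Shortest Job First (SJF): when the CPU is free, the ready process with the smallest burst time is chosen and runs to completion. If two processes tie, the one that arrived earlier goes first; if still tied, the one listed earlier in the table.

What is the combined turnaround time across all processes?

Timeline: | P2 0-1 | P1 1-7 | P3 7-17 |
Completion: P1=7  P2=1  P3=17
Turnaround = completion − arrival: P1=7, P2=1, P3=12
Total turnaround = 7 + 1 + 12 = 20

20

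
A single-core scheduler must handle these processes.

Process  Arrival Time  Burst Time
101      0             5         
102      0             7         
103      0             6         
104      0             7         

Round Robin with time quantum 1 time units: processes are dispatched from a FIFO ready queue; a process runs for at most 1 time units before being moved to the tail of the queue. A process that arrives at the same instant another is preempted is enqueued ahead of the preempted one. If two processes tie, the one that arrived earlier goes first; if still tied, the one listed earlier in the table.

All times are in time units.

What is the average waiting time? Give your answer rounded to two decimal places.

15.75

Timeline: | 101 0-1 | 102 1-2 | 103 2-3 | 104 3-4 | 101 4-5 | 102 5-6 | 103 6-7 | 104 7-8 | 101 8-9 | 102 9-10 | 103 10-11 | 104 11-12 | 101 12-13 | 102 13-14 | 103 14-15 | 104 15-16 | 101 16-17 | 102 17-18 | 103 18-19 | 104 19-20 | 102 20-21 | 103 21-22 | 104 22-23 | 102 23-24 | 104 24-25 |
Completion: 101=17  102=24  103=22  104=25
Waiting times: 101=12, 102=17, 103=16, 104=18
Average waiting = (12+17+16+18) / 4 = 63/4 = 15.75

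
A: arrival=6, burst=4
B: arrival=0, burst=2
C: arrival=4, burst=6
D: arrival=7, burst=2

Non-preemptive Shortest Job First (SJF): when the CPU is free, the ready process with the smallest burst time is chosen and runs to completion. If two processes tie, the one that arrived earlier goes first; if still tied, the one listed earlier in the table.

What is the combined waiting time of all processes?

9

Schedule: | B 0-2 | idle 2-4 | C 4-10 | D 10-12 | A 12-16 |
Completion: A=16  B=2  C=10  D=12
Turnaround (C−A): A=10  B=2  C=6  D=5
Waiting = turnaround − burst: A=6, B=0, C=0, D=3
Total waiting = 6 + 0 + 0 + 3 = 9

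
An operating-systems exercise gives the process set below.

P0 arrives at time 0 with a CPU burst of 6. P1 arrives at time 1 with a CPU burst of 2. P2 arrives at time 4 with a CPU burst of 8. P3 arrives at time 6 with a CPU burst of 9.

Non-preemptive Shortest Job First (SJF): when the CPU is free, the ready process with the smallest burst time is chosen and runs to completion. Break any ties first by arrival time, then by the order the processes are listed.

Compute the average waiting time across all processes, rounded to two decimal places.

4.75

Timeline: | P0 0-6 | P1 6-8 | P2 8-16 | P3 16-25 |
Completion: P0=6  P1=8  P2=16  P3=25
Turnaround (C−A): P0=6  P1=7  P2=12  P3=19
Waiting times: P0=0, P1=5, P2=4, P3=10
Average waiting = (0+5+4+10) / 4 = 19/4 = 4.75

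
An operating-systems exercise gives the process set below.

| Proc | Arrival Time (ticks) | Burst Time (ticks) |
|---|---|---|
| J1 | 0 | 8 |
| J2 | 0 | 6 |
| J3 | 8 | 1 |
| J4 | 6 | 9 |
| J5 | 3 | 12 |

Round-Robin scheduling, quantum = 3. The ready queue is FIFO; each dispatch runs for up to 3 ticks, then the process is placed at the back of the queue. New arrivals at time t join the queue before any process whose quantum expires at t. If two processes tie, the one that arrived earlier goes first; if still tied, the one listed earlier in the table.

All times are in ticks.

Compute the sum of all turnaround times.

113

Schedule: | J1 0-3 | J2 3-6 | J5 6-9 | J1 9-12 | J4 12-15 | J2 15-18 | J3 18-19 | J5 19-22 | J1 22-24 | J4 24-27 | J5 27-30 | J4 30-33 | J5 33-36 |
Completion: J1=24  J2=18  J3=19  J4=33  J5=36
Turnaround (C−A): J1=24  J2=18  J3=11  J4=27  J5=33
Turnaround = completion − arrival: J1=24, J2=18, J3=11, J4=27, J5=33
Total turnaround = 24 + 18 + 11 + 27 + 33 = 113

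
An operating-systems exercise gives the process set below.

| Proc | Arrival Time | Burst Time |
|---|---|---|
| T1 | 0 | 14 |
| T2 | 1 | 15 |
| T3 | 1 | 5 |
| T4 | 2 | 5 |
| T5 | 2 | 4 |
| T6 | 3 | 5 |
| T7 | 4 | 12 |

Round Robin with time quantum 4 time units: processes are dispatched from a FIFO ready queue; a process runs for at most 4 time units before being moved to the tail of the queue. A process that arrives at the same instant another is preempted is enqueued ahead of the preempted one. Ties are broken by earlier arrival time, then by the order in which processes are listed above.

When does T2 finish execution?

Gantt: | T1 0-4 | T2 4-8 | T3 8-12 | T4 12-16 | T5 16-20 | T6 20-24 | T7 24-28 | T1 28-32 | T2 32-36 | T3 36-37 | T4 37-38 | T6 38-39 | T7 39-43 | T1 43-47 | T2 47-51 | T7 51-55 | T1 55-57 | T2 57-60 |
Completion: T1=57  T2=60  T3=37  T4=38  T5=20  T6=39  T7=55
Turnaround (C−A): T1=57  T2=59  T3=36  T4=36  T5=18  T6=36  T7=51

60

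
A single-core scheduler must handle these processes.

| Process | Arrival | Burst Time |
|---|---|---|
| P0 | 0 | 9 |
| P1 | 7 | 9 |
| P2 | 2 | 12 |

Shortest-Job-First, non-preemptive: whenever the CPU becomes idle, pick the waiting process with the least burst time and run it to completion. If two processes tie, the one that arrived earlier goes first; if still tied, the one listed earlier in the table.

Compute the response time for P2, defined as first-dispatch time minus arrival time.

16

Gantt: | P0 0-9 | P1 9-18 | P2 18-30 |
Completion: P0=9  P1=18  P2=30
Response(P2) = first start − arrival = 18 − 2 = 16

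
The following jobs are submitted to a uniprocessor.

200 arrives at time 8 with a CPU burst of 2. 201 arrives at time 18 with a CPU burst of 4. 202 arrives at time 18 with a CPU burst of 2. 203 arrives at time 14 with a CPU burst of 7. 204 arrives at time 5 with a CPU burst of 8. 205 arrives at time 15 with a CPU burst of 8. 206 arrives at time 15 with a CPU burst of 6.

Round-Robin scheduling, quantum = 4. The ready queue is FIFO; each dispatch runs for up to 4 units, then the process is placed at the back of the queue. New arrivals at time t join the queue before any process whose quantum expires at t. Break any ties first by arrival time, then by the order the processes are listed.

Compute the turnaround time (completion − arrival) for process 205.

Timeline: | idle 0-5 | 204 5-9 | 200 9-11 | 204 11-15 | 203 15-19 | 205 19-23 | 206 23-27 | 201 27-31 | 202 31-33 | 203 33-36 | 205 36-40 | 206 40-42 |
Completion: 200=11  201=31  202=33  203=36  204=15  205=40  206=42
Turnaround(205) = completion − arrival = 40 − 15 = 25

25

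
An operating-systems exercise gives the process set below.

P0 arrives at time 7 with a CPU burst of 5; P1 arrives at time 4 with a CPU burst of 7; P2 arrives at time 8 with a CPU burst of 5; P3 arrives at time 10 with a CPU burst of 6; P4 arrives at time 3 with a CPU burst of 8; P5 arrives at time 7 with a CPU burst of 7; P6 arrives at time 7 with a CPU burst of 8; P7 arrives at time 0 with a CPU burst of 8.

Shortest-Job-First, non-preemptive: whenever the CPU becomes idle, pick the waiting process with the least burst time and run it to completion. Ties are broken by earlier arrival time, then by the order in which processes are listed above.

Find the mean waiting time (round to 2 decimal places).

Timeline: | P7 0-8 | P0 8-13 | P2 13-18 | P3 18-24 | P1 24-31 | P5 31-38 | P4 38-46 | P6 46-54 |
Completion: P0=13  P1=31  P2=18  P3=24  P4=46  P5=38  P6=54  P7=8
Waiting times: P0=1, P1=20, P2=5, P3=8, P4=35, P5=24, P6=39, P7=0
Average waiting = (1+20+5+8+35+24+39+0) / 8 = 132/8 = 16.50

16.50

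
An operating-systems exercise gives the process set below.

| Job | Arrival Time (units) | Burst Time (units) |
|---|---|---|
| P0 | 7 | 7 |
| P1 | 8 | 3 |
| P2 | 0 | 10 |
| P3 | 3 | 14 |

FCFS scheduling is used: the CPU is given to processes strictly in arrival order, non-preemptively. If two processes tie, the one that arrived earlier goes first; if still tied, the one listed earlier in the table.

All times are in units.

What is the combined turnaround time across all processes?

81

Timeline: | P2 0-10 | P3 10-24 | P0 24-31 | P1 31-34 |
Completion: P0=31  P1=34  P2=10  P3=24
Turnaround = completion − arrival: P0=24, P1=26, P2=10, P3=21
Total turnaround = 24 + 26 + 10 + 21 = 81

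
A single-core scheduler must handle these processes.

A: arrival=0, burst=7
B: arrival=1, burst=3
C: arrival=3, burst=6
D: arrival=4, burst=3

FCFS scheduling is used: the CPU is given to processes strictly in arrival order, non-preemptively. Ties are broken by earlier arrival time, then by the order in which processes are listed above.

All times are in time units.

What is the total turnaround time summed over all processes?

44

Gantt: | A 0-7 | B 7-10 | C 10-16 | D 16-19 |
Completion: A=7  B=10  C=16  D=19
Turnaround = completion − arrival: A=7, B=9, C=13, D=15
Total turnaround = 7 + 9 + 13 + 15 = 44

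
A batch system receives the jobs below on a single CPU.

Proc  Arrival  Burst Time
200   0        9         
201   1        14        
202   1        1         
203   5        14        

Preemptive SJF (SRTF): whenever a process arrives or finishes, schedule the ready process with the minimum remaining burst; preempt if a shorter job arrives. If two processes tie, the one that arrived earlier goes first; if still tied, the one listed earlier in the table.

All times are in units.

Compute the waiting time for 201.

9

Gantt: | 200 0-1 | 202 1-2 | 200 2-10 | 201 10-24 | 203 24-38 |
Completion: 200=10  201=24  202=2  203=38
Waiting(201) = turnaround − burst = 23 − 14 = 9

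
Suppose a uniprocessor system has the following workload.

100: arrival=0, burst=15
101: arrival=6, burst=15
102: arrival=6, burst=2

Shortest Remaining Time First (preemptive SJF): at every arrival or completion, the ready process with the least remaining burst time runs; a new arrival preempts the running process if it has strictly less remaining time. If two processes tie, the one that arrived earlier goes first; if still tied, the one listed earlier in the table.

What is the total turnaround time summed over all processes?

Schedule: | 100 0-6 | 102 6-8 | 100 8-17 | 101 17-32 |
Completion: 100=17  101=32  102=8
Turnaround (C−A): 100=17  101=26  102=2
Turnaround = completion − arrival: 100=17, 101=26, 102=2
Total turnaround = 17 + 26 + 2 = 45

45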